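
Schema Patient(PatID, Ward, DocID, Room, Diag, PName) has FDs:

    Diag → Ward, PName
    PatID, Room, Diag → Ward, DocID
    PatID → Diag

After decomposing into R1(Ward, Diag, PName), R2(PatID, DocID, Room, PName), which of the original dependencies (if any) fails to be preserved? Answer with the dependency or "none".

Check PatID → Diag: no single fragment contains all of {PatID, Diag}, and the restricted closure of {PatID} across the fragments never reaches {Diag}.
Diag → Ward, PName is preserved.
PatID, Room, Diag → Ward, DocID is preserved.

PatID → Diag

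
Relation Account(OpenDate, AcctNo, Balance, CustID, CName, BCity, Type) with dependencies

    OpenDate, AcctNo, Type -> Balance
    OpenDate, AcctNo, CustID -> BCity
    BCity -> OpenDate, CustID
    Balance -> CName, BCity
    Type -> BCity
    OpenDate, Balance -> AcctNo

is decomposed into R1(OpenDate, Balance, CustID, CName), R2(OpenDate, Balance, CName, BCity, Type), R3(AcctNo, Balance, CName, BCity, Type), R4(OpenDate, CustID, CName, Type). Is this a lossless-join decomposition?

Chase test. Columns are OpenDate, AcctNo, Balance, CustID, CName, BCity, Type; row i has aⱼ where attribute j ∈ Ri, else bᵢⱼ.
Initial tableau (one row per fragment):
  row 1: a1 b12 a3 a4 a5 b16 b17
  row 2: a1 b22 a3 b24 a5 a6 a7
  row 3: b31 a2 a3 b34 a5 a6 a7
  row 4: a1 b42 b43 a4 a5 b46 a7
Rows 2 and 3 agree on BCity; apply BCity→OpenDate, CustID and equate their OpenDate, CustID entries.
Rows 1 and 2 agree on Balance; apply Balance→CName, BCity and equate their CName, BCity entries.
Rows 2 and 4 agree on Type; apply Type→BCity and equate their BCity entries.
Rows 1 and 2 agree on OpenDate, Balance; apply OpenDate, Balance→AcctNo and equate their AcctNo entries.
Rows 1 and 3 agree on OpenDate, Balance; apply OpenDate, Balance→AcctNo and equate their AcctNo entries.
Rows 1 and 2 agree on BCity; apply BCity→OpenDate, CustID and equate their OpenDate, CustID entries.
Row 2 is now all distinguished symbols — the join is lossless.

Yes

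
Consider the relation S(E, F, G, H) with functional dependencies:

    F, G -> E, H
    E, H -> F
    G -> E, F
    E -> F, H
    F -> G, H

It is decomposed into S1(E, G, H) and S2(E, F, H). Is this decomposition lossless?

Yes

Common attributes: S1 ∩ S2 = {E, H}.
Closure of {E, H}: E, H → F applies, adding F; F → G, H applies, adding G. So (E, H)⁺ = {E, F, G, H}.
This closure contains every attribute of S1, so S1 ∩ S2 → S1. The join is lossless.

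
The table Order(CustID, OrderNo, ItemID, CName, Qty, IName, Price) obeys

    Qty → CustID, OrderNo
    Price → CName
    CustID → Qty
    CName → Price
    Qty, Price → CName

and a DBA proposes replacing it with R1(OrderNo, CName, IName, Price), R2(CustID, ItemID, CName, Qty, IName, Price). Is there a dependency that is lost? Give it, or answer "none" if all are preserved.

Check Qty → CustID, OrderNo: no single fragment contains all of {CustID, OrderNo, Qty}, and the restricted closure of {Qty} across the fragments never reaches {CustID, OrderNo}.
Price → CName is preserved.
CustID → Qty is preserved.
CName → Price is preserved.
Qty, Price → CName is preserved.

Qty → CustID, OrderNo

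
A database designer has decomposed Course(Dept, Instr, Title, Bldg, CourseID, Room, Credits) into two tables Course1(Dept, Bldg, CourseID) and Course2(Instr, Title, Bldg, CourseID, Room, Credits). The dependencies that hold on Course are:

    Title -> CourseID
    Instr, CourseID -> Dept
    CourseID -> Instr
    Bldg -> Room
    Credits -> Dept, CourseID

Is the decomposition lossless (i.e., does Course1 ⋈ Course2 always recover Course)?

Yes

Common attributes: Course1 ∩ Course2 = {Bldg, CourseID}.
Closure of {Bldg, CourseID}: CourseID → Instr applies, adding Instr; Bldg → Room applies, adding Room; Instr, CourseID → Dept applies, adding Dept. So (Bldg, CourseID)⁺ = {Dept, Instr, Bldg, CourseID, Room}.
This closure contains every attribute of Course1, so Course1 ∩ Course2 → Course1. The join is lossless.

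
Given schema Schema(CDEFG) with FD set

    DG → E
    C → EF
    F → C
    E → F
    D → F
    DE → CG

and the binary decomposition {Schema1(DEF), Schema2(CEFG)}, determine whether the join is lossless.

No

Common attributes: Schema1 ∩ Schema2 = {EF}.
Closure of {EF}: F → C applies, adding C. So (EF)⁺ = {CEF}.
The closure contains neither all of Schema1 = {DEF} nor all of Schema2 = {CEFG}, so the common attributes are not a superkey of either fragment. The join is lossy.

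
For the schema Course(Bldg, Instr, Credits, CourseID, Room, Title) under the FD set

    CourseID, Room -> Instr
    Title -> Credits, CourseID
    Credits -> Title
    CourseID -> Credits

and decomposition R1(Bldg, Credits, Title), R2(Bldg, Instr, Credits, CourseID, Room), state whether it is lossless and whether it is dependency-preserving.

lossless and dependency-preserving

Lossless test: (Bldg, Credits)⁺ = {Bldg, Credits, CourseID, Title}, which contains all of one fragment — lossless.
Dependency preservation: Title → Credits, CourseID is not contained in any single fragment, but the restricted closure of its left-hand side across the fragments still reaches the right-hand side; the remaining FDs each lie inside some fragment. All dependencies are preserved.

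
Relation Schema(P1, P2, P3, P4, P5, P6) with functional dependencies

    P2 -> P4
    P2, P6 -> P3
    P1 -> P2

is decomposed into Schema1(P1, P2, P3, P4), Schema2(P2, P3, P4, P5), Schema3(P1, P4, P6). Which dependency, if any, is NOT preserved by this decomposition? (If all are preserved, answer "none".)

P2, P6 -> P3

Check P2, P6 → P3: no single fragment contains all of {P2, P3, P6}, and the restricted closure of {P2, P6} across the fragments never reaches {P3}.
P2 → P4 is preserved.
P1 → P2 is preserved.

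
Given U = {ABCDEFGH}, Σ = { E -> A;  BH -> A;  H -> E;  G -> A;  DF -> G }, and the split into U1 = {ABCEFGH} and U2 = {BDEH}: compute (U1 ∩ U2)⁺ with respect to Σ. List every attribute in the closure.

U1 ∩ U2 = {BEH}.
E → A applies, adding A
Closure: {ABEH}.

ABEH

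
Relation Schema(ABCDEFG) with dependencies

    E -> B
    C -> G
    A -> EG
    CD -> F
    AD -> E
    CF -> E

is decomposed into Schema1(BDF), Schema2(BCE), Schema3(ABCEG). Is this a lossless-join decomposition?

Chase test. Columns are ABCDEFG; row i has aⱼ where attribute j ∈ Schemai, else bᵢⱼ.
Initial tableau (one row per fragment):
  row 1: b11 a2 b13 a4 b15 a6 b17
  row 2: b21 a2 a3 b24 a5 b26 b27
  row 3: a1 a2 a3 b34 a5 b36 a7
Rows 2 and 3 agree on C; apply C→G and equate their G entries.
No row becomes fully distinguished — the join is lossy.

No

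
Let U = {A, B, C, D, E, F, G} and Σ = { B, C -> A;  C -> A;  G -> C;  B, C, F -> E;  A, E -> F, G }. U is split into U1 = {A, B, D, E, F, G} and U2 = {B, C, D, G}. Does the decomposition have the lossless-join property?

Common attributes: U1 ∩ U2 = {B, D, G}.
Closure of {B, D, G}: G → C applies, adding C; B, C → A applies, adding A. So (B, D, G)⁺ = {A, B, C, D, G}.
This closure contains every attribute of U2, so U1 ∩ U2 → U2. The join is lossless.

Yes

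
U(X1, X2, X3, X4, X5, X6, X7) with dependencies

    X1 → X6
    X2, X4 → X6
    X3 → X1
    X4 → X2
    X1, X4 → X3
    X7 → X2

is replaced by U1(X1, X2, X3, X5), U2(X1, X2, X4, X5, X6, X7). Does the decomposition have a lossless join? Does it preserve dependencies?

lossy and not dependency-preserving

Lossless test: (X1, X2, X5)⁺ = {X1, X2, X5, X6}, which is a superkey of neither fragment — lossy.
Dependency preservation: the restricted closure of {X1, X4} across the fragments never reaches {X3}, so X1, X4 → X3 cannot be enforced without a join — not preserved.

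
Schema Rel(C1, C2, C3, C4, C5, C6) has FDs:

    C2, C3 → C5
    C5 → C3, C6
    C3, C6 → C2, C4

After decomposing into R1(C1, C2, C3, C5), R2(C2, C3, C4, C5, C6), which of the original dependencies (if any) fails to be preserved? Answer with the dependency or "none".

C2, C3 → C5 lies within R1.
C5 → C3, C6 lies within R2.
C3, C6 → C2, C4 lies within R2.
Every dependency is enforceable on the fragments, so the decomposition is dependency-preserving.

none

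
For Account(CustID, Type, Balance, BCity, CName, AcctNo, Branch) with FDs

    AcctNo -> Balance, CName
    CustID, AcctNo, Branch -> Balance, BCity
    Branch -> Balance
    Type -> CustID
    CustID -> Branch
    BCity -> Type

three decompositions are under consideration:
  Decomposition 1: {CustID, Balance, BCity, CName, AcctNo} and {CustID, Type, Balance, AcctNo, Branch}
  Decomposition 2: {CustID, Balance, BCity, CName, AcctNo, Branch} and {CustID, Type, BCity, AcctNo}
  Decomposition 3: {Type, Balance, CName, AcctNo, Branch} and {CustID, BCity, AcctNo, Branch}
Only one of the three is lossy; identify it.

Decomposition 3

Decomposition 1: common = {CustID, Balance, AcctNo}, closure = {CustID, Type, Balance, BCity, CName, AcctNo, Branch} → lossless.
Decomposition 2: common = {CustID, BCity, AcctNo}, closure = {CustID, Type, Balance, BCity, CName, AcctNo, Branch} → lossless.
Decomposition 3: common = {AcctNo, Branch}, closure = {Balance, CName, AcctNo, Branch} → lossy.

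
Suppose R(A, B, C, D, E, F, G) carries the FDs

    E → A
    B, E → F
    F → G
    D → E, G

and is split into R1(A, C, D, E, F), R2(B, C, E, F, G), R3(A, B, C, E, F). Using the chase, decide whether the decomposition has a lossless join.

Chase test. Columns are A, B, C, D, E, F, G; row i has aⱼ where attribute j ∈ Ri, else bᵢⱼ.
Initial tableau (one row per fragment):
  row 1: a1 b12 a3 a4 a5 a6 b17
  row 2: b21 a2 a3 b24 a5 a6 a7
  row 3: a1 a2 a3 b34 a5 a6 b37
Rows 1 and 2 agree on E; apply E→A and equate their A entries.
Rows 1 and 2 agree on F; apply F→G and equate their G entries.
Rows 1 and 3 agree on F; apply F→G and equate their G entries.
No row becomes fully distinguished — the join is lossy.

No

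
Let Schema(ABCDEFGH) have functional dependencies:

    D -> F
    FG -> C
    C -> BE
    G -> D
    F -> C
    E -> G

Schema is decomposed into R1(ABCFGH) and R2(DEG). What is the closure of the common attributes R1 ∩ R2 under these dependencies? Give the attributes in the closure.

R1 ∩ R2 = {G}.
G → D applies, adding D
D → F applies, adding F
FG → C applies, adding C
C → BE applies, adding BE
Closure: {BCDEFG}.

BCDEFG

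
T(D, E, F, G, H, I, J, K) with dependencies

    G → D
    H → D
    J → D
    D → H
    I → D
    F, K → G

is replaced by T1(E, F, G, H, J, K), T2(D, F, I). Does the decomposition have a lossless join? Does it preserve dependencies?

lossy and not dependency-preserving

Lossless test: (F)⁺ = {F}, which is a superkey of neither fragment — lossy.
Dependency preservation: the restricted closure of {G} across the fragments never reaches {D}, so G → D cannot be enforced without a join — not preserved.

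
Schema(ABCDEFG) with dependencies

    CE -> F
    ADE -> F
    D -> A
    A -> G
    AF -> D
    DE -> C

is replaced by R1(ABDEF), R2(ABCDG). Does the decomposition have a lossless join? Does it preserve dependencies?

Lossless test: (ABD)⁺ = {ABDG}, which is a superkey of neither fragment — lossy.
Dependency preservation: the restricted closure of {CE} across the fragments never reaches {F}, so CE → F cannot be enforced without a join — not preserved.

lossy and not dependency-preserving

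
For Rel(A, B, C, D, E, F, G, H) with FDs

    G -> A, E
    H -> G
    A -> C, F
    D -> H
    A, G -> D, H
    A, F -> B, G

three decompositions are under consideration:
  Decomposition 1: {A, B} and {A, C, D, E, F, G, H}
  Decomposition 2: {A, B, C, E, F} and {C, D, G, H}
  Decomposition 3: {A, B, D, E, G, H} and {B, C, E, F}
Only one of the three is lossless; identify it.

Decomposition 1: common = {A}, closure = {A, B, C, D, E, F, G, H} → lossless.
Decomposition 2: common = {C}, closure = {C} → lossy.
Decomposition 3: common = {B, E}, closure = {B, E} → lossy.

Decomposition 1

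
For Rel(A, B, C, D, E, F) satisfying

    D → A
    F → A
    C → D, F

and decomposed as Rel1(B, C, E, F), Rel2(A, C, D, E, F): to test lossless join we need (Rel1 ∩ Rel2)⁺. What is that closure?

A, C, D, E, F

Rel1 ∩ Rel2 = {C, E, F}.
F → A applies, adding A
C → D, F applies, adding D
Closure: {A, C, D, E, F}.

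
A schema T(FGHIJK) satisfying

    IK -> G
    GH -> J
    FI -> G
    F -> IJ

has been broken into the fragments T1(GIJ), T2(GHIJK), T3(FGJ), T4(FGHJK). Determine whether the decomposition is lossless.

Chase test. Columns are FGHIJK; row i has aⱼ where attribute j ∈ Ti, else bᵢⱼ.
Initial tableau (one row per fragment):
  row 1: b11 a2 b13 a4 a5 b16
  row 2: b21 a2 a3 a4 a5 a6
  row 3: a1 a2 b33 b34 a5 b36
  row 4: a1 a2 a3 b44 a5 a6
Rows 3 and 4 agree on F; apply F→IJ and equate their IJ entries.
No row becomes fully distinguished — the join is lossy.

No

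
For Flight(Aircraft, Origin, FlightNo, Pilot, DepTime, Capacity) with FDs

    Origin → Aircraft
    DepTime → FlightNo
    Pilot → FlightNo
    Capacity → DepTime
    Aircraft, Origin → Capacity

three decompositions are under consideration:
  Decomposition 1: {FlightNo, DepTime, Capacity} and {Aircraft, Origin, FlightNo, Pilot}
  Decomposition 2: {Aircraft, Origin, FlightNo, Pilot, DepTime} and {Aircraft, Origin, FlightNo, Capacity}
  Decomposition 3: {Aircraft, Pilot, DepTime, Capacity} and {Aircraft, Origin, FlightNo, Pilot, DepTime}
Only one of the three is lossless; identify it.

Decomposition 1: common = {FlightNo}, closure = {FlightNo} → lossy.
Decomposition 2: common = {Aircraft, Origin, FlightNo}, closure = {Aircraft, Origin, FlightNo, DepTime, Capacity} → lossless.
Decomposition 3: common = {Aircraft, Pilot, DepTime}, closure = {Aircraft, FlightNo, Pilot, DepTime} → lossy.

Decomposition 2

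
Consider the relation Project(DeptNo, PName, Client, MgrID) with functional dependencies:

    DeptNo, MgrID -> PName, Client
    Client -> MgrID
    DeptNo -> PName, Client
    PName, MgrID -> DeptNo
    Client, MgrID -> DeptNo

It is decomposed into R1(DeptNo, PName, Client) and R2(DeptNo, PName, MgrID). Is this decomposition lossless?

Common attributes: R1 ∩ R2 = {DeptNo, PName}.
Closure of {DeptNo, PName}: DeptNo → PName, Client applies, adding Client; Client → MgrID applies, adding MgrID. So (DeptNo, PName)⁺ = {DeptNo, PName, Client, MgrID}.
This closure contains every attribute of R1, so R1 ∩ R2 → R1. The join is lossless.

Yes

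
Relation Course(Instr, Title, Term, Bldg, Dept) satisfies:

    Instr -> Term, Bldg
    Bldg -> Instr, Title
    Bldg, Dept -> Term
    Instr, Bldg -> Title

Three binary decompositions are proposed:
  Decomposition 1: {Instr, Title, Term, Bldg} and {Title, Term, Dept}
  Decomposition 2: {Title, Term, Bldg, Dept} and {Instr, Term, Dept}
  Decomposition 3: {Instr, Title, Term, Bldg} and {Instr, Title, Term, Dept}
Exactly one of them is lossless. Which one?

Decomposition 1: common = {Title, Term}, closure = {Title, Term} → lossy.
Decomposition 2: common = {Term, Dept}, closure = {Term, Dept} → lossy.
Decomposition 3: common = {Instr, Title, Term}, closure = {Instr, Title, Term, Bldg} → lossless.

Decomposition 3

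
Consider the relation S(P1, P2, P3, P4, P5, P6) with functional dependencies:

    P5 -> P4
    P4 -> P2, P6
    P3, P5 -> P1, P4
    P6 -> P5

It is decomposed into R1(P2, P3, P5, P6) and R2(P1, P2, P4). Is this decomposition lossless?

Common attributes: R1 ∩ R2 = {P2}.
No dependency enlarges {P2}, so (P2)⁺ = {P2}.
The closure contains neither all of R1 = {P2, P3, P5, P6} nor all of R2 = {P1, P2, P4}, so the common attributes are not a superkey of either fragment. The join is lossy.

No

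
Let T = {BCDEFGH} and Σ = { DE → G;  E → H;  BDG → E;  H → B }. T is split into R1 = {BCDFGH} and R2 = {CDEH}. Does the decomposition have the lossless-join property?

Common attributes: R1 ∩ R2 = {CDH}.
Closure of {CDH}: H → B applies, adding B. So (CDH)⁺ = {BCDH}.
The closure contains neither all of R1 = {BCDFGH} nor all of R2 = {CDEH}, so the common attributes are not a superkey of either fragment. The join is lossy.

No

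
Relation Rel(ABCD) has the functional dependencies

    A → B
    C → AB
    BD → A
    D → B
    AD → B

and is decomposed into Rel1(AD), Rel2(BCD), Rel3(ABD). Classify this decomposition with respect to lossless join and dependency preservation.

Lossless test (chase): Rows 1 and 3 agree on A; apply A→B and equate their B entries. Rows 1 and 2 agree on BD; apply BD→A and equate their A entries. Row 2 is now all distinguished symbols — the join is lossless.
Dependency preservation: the restricted closure of {C} across the fragments never reaches {AB}, so C → AB cannot be enforced without a join — not preserved.

lossless but not dependency-preserving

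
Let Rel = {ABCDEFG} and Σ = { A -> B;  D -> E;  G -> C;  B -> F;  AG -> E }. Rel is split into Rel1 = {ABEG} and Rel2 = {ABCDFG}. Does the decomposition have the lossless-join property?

Yes

Common attributes: Rel1 ∩ Rel2 = {ABG}.
Closure of {ABG}: G → C applies, adding C; B → F applies, adding F; AG → E applies, adding E. So (ABG)⁺ = {ABCEFG}.
This closure contains every attribute of Rel1, so Rel1 ∩ Rel2 → Rel1. The join is lossless.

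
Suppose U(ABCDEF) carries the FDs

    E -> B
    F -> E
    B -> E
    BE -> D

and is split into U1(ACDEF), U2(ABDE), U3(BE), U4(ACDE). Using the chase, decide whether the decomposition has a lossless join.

Chase test. Columns are ABCDEF; row i has aⱼ where attribute j ∈ Ui, else bᵢⱼ.
Initial tableau (one row per fragment):
  row 1: a1 b12 a3 a4 a5 a6
  row 2: a1 a2 b23 a4 a5 b26
  row 3: b31 a2 b33 b34 a5 b36
  row 4: a1 b42 a3 a4 a5 b46
Rows 1 and 2 agree on E; apply E→B and equate their B entries.
Rows 1 and 4 agree on E; apply E→B and equate their B entries.
Rows 1 and 3 agree on BE; apply BE→D and equate their D entries.
Row 1 is now all distinguished symbols — the join is lossless.

Yes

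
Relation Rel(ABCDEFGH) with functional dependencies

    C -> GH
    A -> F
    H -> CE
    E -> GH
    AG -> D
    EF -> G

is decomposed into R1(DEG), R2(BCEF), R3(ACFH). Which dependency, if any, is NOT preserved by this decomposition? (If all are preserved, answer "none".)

Check AG → D: no single fragment contains all of {ADG}, and the restricted closure of {AG} across the fragments never reaches {D}.
C → GH is preserved.
A → F is preserved.
H → CE is preserved.
E → GH is preserved.
EF → G is preserved.

AG -> D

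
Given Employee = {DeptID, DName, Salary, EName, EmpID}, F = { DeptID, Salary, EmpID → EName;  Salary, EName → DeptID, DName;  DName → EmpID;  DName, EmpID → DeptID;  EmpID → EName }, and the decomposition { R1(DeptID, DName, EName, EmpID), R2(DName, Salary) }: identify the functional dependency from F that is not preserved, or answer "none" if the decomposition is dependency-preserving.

Salary, EName → DeptID, DName

Check Salary, EName → DeptID, DName: no single fragment contains all of {DeptID, DName, Salary, EName}, and the restricted closure of {Salary, EName} across the fragments never reaches {DeptID, DName}.
DeptID, Salary, EmpID → EName is preserved.
DName → EmpID is preserved.
DName, EmpID → DeptID is preserved.
EmpID → EName is preserved.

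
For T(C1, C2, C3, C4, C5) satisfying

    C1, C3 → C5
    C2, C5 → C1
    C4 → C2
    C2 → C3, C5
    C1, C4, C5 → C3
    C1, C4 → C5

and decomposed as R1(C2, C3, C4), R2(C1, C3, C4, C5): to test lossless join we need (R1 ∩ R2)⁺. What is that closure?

R1 ∩ R2 = {C3, C4}.
C4 → C2 applies, adding C2
C2 → C3, C5 applies, adding C5
C2, C5 → C1 applies, adding C1
Closure: {C1, C2, C3, C4, C5}.

C1, C2, C3, C4, C5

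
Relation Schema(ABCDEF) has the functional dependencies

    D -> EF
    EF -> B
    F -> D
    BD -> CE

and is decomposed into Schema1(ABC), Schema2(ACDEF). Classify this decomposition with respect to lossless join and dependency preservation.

lossy and not dependency-preserving

Lossless test: (AC)⁺ = {AC}, which is a superkey of neither fragment — lossy.
Dependency preservation: the restricted closure of {EF} across the fragments never reaches {B}, so EF → B cannot be enforced without a join — not preserved.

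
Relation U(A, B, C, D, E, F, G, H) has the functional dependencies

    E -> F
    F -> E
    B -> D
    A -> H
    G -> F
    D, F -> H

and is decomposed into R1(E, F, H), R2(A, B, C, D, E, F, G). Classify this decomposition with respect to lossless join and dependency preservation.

lossy and not dependency-preserving

Lossless test: (E, F)⁺ = {E, F}, which is a superkey of neither fragment — lossy.
Dependency preservation: the restricted closure of {A} across the fragments never reaches {H}, so A → H cannot be enforced without a join — not preserved.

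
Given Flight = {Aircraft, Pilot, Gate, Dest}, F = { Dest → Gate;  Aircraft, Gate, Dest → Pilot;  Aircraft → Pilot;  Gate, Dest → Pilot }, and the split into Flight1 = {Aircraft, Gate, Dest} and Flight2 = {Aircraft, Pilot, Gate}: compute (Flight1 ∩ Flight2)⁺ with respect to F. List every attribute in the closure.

Aircraft, Pilot, Gate

Flight1 ∩ Flight2 = {Aircraft, Gate}.
Aircraft → Pilot applies, adding Pilot
Closure: {Aircraft, Pilot, Gate}.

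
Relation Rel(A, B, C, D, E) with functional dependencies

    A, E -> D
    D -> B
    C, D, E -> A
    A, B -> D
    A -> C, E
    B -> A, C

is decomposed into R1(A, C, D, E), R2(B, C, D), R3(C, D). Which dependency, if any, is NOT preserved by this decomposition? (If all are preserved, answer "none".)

A, E → D lies within R1.
D → B lies within R2.
C, D, E → A lies within R1.
A, B → D: restricted closure across fragments reaches D.
A → C, E lies within R1.
B → A, C: restricted closure across fragments reaches A, C.
Every dependency is enforceable on the fragments, so the decomposition is dependency-preserving.

none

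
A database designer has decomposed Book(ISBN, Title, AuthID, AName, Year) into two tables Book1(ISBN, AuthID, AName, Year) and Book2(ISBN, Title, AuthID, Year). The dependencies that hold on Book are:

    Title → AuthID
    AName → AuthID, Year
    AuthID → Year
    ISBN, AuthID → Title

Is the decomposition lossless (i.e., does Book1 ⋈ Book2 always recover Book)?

Common attributes: Book1 ∩ Book2 = {ISBN, AuthID, Year}.
Closure of {ISBN, AuthID, Year}: ISBN, AuthID → Title applies, adding Title. So (ISBN, AuthID, Year)⁺ = {ISBN, Title, AuthID, Year}.
This closure contains every attribute of Book2, so Book1 ∩ Book2 → Book2. The join is lossless.

Yes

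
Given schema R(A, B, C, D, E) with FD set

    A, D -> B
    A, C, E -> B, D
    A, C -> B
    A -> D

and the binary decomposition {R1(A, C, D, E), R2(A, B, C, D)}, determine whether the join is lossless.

Common attributes: R1 ∩ R2 = {A, C, D}.
Closure of {A, C, D}: A, D → B applies, adding B. So (A, C, D)⁺ = {A, B, C, D}.
This closure contains every attribute of R2, so R1 ∩ R2 → R2. The join is lossless.

Yes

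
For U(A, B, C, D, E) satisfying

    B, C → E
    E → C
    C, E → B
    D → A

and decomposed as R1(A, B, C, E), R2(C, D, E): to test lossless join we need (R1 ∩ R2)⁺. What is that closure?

B, C, E

R1 ∩ R2 = {C, E}.
C, E → B applies, adding B
Closure: {B, C, E}.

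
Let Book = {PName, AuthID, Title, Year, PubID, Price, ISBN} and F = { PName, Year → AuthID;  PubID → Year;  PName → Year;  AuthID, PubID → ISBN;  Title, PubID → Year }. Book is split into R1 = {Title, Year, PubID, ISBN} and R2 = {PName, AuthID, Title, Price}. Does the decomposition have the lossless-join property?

No

Common attributes: R1 ∩ R2 = {Title}.
No dependency enlarges {Title}, so (Title)⁺ = {Title}.
The closure contains neither all of R1 = {Title, Year, PubID, ISBN} nor all of R2 = {PName, AuthID, Title, Price}, so the common attributes are not a superkey of either fragment. The join is lossy.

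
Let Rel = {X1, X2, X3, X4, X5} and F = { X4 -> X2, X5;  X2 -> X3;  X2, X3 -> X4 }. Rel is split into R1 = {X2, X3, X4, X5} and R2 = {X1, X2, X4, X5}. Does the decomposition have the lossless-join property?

Yes

Common attributes: R1 ∩ R2 = {X2, X4, X5}.
Closure of {X2, X4, X5}: X2 → X3 applies, adding X3. So (X2, X4, X5)⁺ = {X2, X3, X4, X5}.
This closure contains every attribute of R1, so R1 ∩ R2 → R1. The join is lossless.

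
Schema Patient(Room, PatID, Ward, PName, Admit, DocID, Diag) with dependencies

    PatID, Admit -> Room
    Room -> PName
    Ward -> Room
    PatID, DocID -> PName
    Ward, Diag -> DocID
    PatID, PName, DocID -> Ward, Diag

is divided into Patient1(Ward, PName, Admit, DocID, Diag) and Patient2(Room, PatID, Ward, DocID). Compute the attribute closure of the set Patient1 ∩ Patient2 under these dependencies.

Room, Ward, PName, DocID

Patient1 ∩ Patient2 = {Ward, DocID}.
Ward → Room applies, adding Room
Room → PName applies, adding PName
Closure: {Room, Ward, PName, DocID}.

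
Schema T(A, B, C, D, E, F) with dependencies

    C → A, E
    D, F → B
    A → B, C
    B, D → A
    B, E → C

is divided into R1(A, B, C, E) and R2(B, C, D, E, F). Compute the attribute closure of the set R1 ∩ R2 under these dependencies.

R1 ∩ R2 = {B, C, E}.
C → A, E applies, adding A
Closure: {A, B, C, E}.

A, B, C, E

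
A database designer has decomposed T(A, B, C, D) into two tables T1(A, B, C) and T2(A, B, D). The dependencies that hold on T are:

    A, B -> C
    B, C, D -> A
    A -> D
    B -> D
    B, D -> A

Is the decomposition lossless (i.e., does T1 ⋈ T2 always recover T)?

Yes

Common attributes: T1 ∩ T2 = {A, B}.
Closure of {A, B}: A, B → C applies, adding C; A → D applies, adding D. So (A, B)⁺ = {A, B, C, D}.
This closure contains every attribute of T1, so T1 ∩ T2 → T1. The join is lossless.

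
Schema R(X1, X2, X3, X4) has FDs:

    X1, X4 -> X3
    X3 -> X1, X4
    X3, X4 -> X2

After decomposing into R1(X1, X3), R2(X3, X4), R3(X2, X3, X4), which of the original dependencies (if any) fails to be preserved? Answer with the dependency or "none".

Check X1, X4 → X3: no single fragment contains all of {X1, X3, X4}, and the restricted closure of {X1, X4} across the fragments never reaches {X3}.
X3 → X1, X4 is preserved.
X3, X4 → X2 is preserved.

X1, X4 -> X3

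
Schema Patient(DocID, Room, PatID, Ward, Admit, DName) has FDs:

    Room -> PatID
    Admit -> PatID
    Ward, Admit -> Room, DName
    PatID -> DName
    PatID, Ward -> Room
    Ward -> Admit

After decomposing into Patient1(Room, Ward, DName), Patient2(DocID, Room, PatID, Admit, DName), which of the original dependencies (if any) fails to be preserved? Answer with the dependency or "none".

Ward -> Admit

Check Ward → Admit: no single fragment contains all of {Ward, Admit}, and the restricted closure of {Ward} across the fragments never reaches {Admit}.
Room → PatID is preserved.
Admit → PatID is preserved.
Ward, Admit → Room, DName is preserved.
PatID → DName is preserved.
PatID, Ward → Room is preserved.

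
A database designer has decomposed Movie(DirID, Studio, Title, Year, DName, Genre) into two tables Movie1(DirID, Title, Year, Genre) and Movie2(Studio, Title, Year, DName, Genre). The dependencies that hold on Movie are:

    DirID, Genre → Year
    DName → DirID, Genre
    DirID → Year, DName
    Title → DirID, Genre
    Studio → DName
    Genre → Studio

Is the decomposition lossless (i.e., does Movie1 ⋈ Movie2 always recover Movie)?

Common attributes: Movie1 ∩ Movie2 = {Title, Year, Genre}.
Closure of {Title, Year, Genre}: Title → DirID, Genre applies, adding DirID; Genre → Studio applies, adding Studio; DirID → Year, DName applies, adding DName. So (Title, Year, Genre)⁺ = {DirID, Studio, Title, Year, DName, Genre}.
This closure contains every attribute of Movie1, so Movie1 ∩ Movie2 → Movie1. The join is lossless.

Yes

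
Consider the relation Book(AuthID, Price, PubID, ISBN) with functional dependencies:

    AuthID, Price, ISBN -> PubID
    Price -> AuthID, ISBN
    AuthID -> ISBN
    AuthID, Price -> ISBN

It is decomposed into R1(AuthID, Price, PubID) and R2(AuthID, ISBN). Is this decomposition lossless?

Yes

Common attributes: R1 ∩ R2 = {AuthID}.
Closure of {AuthID}: AuthID → ISBN applies, adding ISBN. So (AuthID)⁺ = {AuthID, ISBN}.
This closure contains every attribute of R2, so R1 ∩ R2 → R2. The join is lossless.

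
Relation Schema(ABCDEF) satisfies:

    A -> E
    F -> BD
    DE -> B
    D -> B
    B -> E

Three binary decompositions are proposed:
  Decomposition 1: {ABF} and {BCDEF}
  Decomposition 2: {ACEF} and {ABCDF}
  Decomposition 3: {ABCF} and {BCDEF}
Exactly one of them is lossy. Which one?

Decomposition 1

Decomposition 1: common = {BF}, closure = {BDEF} → lossy.
Decomposition 2: common = {ACF}, closure = {ABCDEF} → lossless.
Decomposition 3: common = {BCF}, closure = {BCDEF} → lossless.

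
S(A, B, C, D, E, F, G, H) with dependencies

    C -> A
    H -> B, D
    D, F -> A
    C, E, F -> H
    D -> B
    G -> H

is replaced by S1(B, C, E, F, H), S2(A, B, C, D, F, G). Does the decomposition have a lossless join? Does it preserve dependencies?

lossy and not dependency-preserving

Lossless test: (B, C, F)⁺ = {A, B, C, F}, which is a superkey of neither fragment — lossy.
Dependency preservation: the restricted closure of {H} across the fragments never reaches {B, D}, so H → B, D cannot be enforced without a join — not preserved.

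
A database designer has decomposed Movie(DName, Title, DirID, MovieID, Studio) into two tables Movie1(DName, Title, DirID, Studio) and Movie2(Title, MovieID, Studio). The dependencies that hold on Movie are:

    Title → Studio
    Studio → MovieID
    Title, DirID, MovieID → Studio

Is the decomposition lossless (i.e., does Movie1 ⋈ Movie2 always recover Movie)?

Yes

Common attributes: Movie1 ∩ Movie2 = {Title, Studio}.
Closure of {Title, Studio}: Studio → MovieID applies, adding MovieID. So (Title, Studio)⁺ = {Title, MovieID, Studio}.
This closure contains every attribute of Movie2, so Movie1 ∩ Movie2 → Movie2. The join is lossless.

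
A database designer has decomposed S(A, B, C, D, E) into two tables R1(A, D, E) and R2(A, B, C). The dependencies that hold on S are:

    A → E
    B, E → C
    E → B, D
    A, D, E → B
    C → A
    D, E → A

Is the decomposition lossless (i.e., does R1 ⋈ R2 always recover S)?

Yes

Common attributes: R1 ∩ R2 = {A}.
Closure of {A}: A → E applies, adding E; E → B, D applies, adding B, D; B, E → C applies, adding C. So (A)⁺ = {A, B, C, D, E}.
This closure contains every attribute of R1, so R1 ∩ R2 → R1. The join is lossless.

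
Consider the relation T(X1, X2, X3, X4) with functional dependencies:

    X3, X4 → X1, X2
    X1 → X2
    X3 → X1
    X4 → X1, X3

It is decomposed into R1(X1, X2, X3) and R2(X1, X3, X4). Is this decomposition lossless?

Common attributes: R1 ∩ R2 = {X1, X3}.
Closure of {X1, X3}: X1 → X2 applies, adding X2. So (X1, X3)⁺ = {X1, X2, X3}.
This closure contains every attribute of R1, so R1 ∩ R2 → R1. The join is lossless.

Yes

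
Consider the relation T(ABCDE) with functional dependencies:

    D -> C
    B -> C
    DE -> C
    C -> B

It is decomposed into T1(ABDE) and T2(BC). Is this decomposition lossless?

Common attributes: T1 ∩ T2 = {B}.
Closure of {B}: B → C applies, adding C. So (B)⁺ = {BC}.
This closure contains every attribute of T2, so T1 ∩ T2 → T2. The join is lossless.

Yes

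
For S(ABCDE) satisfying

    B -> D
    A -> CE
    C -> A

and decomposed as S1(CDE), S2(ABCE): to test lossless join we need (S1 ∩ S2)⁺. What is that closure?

S1 ∩ S2 = {CE}.
C → A applies, adding A
Closure: {ACE}.

ACE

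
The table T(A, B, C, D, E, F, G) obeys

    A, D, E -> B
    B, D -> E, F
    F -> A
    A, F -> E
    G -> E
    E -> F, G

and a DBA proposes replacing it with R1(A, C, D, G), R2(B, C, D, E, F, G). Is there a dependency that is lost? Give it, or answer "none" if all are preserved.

none

A, D, E → B: restricted closure across fragments reaches B.
B, D → E, F lies within R2.
F → A: restricted closure across fragments reaches A.
A, F → E: restricted closure across fragments reaches E.
G → E lies within R2.
E → F, G lies within R2.
Every dependency is enforceable on the fragments, so the decomposition is dependency-preserving.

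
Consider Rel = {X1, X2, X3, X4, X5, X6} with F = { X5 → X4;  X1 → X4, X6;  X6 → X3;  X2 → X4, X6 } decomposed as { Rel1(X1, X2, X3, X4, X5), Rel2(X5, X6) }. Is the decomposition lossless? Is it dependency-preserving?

lossy and not dependency-preserving

Lossless test: (X5)⁺ = {X4, X5}, which is a superkey of neither fragment — lossy.
Dependency preservation: the restricted closure of {X1} across the fragments never reaches {X4, X6}, so X1 → X4, X6 cannot be enforced without a join — not preserved.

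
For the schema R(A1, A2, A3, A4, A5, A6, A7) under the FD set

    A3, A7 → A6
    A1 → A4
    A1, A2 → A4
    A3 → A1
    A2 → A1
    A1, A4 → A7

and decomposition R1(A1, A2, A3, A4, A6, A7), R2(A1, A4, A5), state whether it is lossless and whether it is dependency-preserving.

lossy but dependency-preserving

Lossless test: (A1, A4)⁺ = {A1, A4, A7}, which is a superkey of neither fragment — lossy.
Dependency preservation: every FD's attributes lie within a single fragment, so each can be enforced locally — preserved.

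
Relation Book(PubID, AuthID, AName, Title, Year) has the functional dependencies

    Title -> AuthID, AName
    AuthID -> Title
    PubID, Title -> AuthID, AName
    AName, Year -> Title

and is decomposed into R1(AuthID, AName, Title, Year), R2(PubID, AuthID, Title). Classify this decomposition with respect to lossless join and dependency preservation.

lossy but dependency-preserving

Lossless test: (AuthID, Title)⁺ = {AuthID, AName, Title}, which is a superkey of neither fragment — lossy.
Dependency preservation: PubID, Title → AuthID, AName is not contained in any single fragment, but the restricted closure of its left-hand side across the fragments still reaches the right-hand side; the remaining FDs each lie inside some fragment. All dependencies are preserved.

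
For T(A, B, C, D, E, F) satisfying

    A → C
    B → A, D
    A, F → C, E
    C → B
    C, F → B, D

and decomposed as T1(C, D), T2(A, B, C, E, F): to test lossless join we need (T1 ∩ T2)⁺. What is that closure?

T1 ∩ T2 = {C}.
C → B applies, adding B
B → A, D applies, adding A, D
Closure: {A, B, C, D}.

A, B, C, D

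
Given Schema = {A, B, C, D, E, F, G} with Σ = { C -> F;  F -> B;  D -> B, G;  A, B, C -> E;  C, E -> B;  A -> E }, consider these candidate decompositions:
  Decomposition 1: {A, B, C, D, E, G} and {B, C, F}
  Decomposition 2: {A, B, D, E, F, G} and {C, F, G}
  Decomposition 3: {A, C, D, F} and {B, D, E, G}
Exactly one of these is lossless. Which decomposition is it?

Decomposition 1

Decomposition 1: common = {B, C}, closure = {B, C, F} → lossless.
Decomposition 2: common = {F, G}, closure = {B, F, G} → lossy.
Decomposition 3: common = {D}, closure = {B, D, G} → lossy.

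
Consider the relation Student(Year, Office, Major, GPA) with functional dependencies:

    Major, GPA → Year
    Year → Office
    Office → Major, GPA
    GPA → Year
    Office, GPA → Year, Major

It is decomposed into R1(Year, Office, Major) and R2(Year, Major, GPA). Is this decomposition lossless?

Common attributes: R1 ∩ R2 = {Year, Major}.
Closure of {Year, Major}: Year → Office applies, adding Office; Office → Major, GPA applies, adding GPA. So (Year, Major)⁺ = {Year, Office, Major, GPA}.
This closure contains every attribute of R1, so R1 ∩ R2 → R1. The join is lossless.

Yes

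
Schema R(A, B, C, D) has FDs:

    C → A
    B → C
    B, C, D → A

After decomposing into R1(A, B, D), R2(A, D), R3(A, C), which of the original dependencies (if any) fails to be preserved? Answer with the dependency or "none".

B → C

Check B → C: no single fragment contains all of {B, C}, and the restricted closure of {B} across the fragments never reaches {C}.
C → A is preserved.
B, C, D → A is preserved.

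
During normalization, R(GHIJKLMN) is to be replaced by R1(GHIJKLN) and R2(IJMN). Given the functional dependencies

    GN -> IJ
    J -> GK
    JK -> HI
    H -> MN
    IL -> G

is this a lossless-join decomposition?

Common attributes: R1 ∩ R2 = {IJN}.
Closure of {IJN}: J → GK applies, adding GK; JK → HI applies, adding H; H → MN applies, adding M. So (IJN)⁺ = {GHIJKMN}.
This closure contains every attribute of R2, so R1 ∩ R2 → R2. The join is lossless.

Yes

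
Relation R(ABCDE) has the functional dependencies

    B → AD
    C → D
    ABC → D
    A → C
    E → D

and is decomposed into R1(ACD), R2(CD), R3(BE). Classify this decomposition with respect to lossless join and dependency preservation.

Lossless test (chase): applying each FD to every pair of rows produces no changes in the tableau, so no row becomes fully distinguished — the join is lossy.
Dependency preservation: the restricted closure of {B} across the fragments never reaches {AD}, so B → AD cannot be enforced without a join — not preserved.

lossy and not dependency-preserving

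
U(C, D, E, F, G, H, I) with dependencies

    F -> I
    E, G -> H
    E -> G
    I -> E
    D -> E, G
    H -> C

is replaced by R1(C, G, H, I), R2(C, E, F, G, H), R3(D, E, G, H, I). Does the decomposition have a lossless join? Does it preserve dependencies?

Lossless test (chase): Rows 1 and 3 agree on I; apply I→E and equate their E entries. Rows 1 and 3 agree on H; apply H→C and equate their C entries. No row becomes fully distinguished — the join is lossy.
Dependency preservation: the restricted closure of {F} across the fragments never reaches {I}, so F → I cannot be enforced without a join — not preserved.

lossy and not dependency-preserving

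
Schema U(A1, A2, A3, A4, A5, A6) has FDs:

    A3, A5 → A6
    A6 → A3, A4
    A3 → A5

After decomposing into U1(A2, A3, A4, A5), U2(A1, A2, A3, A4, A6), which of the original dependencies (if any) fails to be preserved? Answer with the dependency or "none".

A3, A5 → A6: restricted closure across fragments reaches A6.
A6 → A3, A4 lies within U2.
A3 → A5 lies within U1.
Every dependency is enforceable on the fragments, so the decomposition is dependency-preserving.

none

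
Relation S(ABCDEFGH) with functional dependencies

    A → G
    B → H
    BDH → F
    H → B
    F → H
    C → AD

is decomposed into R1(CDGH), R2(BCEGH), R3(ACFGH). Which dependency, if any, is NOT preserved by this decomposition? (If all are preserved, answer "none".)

BDH → F

Check BDH → F: no single fragment contains all of {BDFH}, and the restricted closure of {BDH} across the fragments never reaches {F}.
A → G is preserved.
B → H is preserved.
H → B is preserved.
F → H is preserved.
C → AD is preserved.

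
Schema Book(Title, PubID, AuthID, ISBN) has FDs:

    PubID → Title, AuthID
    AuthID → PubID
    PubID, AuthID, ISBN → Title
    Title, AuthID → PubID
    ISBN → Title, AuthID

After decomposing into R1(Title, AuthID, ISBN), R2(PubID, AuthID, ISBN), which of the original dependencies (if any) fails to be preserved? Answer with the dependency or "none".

PubID → Title, AuthID: restricted closure across fragments reaches Title, AuthID.
AuthID → PubID lies within R2.
PubID, AuthID, ISBN → Title: restricted closure across fragments reaches Title.
Title, AuthID → PubID: restricted closure across fragments reaches PubID.
ISBN → Title, AuthID lies within R1.
Every dependency is enforceable on the fragments, so the decomposition is dependency-preserving.

none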